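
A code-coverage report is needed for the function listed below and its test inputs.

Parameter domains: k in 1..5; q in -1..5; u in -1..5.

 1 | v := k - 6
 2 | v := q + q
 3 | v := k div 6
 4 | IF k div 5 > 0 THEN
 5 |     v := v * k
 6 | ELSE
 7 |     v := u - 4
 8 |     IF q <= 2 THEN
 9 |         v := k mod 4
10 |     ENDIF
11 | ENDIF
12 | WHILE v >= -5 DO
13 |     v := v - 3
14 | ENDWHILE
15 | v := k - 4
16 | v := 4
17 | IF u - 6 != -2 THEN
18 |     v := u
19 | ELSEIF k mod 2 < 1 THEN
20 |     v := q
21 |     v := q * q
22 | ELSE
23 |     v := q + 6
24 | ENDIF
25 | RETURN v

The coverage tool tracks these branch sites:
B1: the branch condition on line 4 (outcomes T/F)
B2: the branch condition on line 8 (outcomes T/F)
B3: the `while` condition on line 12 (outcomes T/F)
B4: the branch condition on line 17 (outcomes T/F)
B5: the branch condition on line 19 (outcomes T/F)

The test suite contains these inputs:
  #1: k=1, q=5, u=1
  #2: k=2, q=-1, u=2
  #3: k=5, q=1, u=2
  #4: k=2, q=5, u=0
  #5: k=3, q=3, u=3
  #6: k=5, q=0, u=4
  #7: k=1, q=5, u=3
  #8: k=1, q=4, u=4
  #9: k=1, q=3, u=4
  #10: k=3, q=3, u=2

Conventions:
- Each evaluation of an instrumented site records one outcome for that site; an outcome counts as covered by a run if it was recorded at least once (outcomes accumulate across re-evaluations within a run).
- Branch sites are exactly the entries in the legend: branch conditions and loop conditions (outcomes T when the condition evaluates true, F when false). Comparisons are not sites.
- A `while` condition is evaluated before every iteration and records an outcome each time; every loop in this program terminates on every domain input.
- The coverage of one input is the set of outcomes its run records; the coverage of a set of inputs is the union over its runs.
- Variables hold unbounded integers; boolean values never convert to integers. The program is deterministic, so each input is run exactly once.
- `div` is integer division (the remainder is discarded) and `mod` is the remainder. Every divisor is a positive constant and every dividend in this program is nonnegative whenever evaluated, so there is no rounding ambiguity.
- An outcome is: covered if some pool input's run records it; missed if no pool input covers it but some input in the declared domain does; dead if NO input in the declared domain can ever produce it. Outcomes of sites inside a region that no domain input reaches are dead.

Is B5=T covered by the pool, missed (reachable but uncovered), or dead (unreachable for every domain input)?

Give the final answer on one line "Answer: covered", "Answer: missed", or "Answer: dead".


no pool input records B5=T
but domain input (k=2, q=-1, u=4) does record it -> reachable, so missed
Answer: missed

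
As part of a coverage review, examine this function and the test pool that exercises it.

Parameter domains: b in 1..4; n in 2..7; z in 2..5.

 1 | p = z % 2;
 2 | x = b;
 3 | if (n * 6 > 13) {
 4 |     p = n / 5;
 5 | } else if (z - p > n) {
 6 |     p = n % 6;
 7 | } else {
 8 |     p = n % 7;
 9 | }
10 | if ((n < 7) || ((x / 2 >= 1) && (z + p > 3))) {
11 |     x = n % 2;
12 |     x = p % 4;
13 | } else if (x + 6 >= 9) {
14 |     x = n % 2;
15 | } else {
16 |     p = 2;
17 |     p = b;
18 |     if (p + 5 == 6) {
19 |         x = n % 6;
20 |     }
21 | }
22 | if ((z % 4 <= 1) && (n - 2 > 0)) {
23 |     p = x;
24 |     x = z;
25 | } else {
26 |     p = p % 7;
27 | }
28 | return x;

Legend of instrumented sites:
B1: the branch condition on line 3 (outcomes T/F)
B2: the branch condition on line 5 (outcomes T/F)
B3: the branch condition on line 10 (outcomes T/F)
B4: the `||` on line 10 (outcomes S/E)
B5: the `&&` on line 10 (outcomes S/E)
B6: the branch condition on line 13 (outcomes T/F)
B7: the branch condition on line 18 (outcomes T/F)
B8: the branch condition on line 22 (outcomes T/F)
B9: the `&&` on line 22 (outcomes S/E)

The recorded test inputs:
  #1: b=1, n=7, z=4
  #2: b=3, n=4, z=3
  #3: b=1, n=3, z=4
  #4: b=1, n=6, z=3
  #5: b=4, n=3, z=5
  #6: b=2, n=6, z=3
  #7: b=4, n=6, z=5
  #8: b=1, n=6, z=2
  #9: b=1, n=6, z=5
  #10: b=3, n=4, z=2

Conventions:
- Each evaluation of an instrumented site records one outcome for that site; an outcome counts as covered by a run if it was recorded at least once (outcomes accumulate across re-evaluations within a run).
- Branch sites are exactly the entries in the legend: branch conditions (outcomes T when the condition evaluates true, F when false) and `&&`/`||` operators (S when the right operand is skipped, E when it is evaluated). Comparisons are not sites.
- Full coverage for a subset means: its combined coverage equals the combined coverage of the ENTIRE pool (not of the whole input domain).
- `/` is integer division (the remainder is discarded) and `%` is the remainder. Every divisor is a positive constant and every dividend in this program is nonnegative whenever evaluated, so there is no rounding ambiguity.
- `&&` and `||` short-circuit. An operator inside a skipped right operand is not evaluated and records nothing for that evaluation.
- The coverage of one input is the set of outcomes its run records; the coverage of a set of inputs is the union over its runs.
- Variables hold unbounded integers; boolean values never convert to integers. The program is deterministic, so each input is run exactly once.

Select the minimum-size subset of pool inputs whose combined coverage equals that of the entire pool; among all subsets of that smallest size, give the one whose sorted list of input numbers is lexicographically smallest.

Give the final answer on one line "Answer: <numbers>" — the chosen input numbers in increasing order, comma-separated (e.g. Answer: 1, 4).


input #1 (b=1, n=7, z=4): events B1->T, B4->E, B5->S, B3->F, B6->F, B7->T, B9->E, B8->T; covers B1=T, B3=F, B4=E, B5=S, B6=F, B7=T, B8=T, B9=E
input #2 (b=3, n=4, z=3): events B1->T, B4->S, B3->T, B9->S, B8->F; covers B1=T, B3=T, B4=S, B8=F, B9=S
input #3 (b=1, n=3, z=4): events B1->T, B4->S, B3->T, B9->E, B8->T; covers B1=T, B3=T, B4=S, B8=T, B9=E
input #4 (b=1, n=6, z=3): events B1->T, B4->S, B3->T, B9->S, B8->F; covers B1=T, B3=T, B4=S, B8=F, B9=S
input #5 (b=4, n=3, z=5): events B1->T, B4->S, B3->T, B9->E, B8->T; covers B1=T, B3=T, B4=S, B8=T, B9=E
input #6 (b=2, n=6, z=3): events B1->T, B4->S, B3->T, B9->S, B8->F; covers B1=T, B3=T, B4=S, B8=F, B9=S
input #7 (b=4, n=6, z=5): events B1->T, B4->S, B3->T, B9->E, B8->T; covers B1=T, B3=T, B4=S, B8=T, B9=E
input #8 (b=1, n=6, z=2): events B1->T, B4->S, B3->T, B9->S, B8->F; covers B1=T, B3=T, B4=S, B8=F, B9=S
input #9 (b=1, n=6, z=5): events B1->T, B4->S, B3->T, B9->E, B8->T; covers B1=T, B3=T, B4=S, B8=T, B9=E
input #10 (b=3, n=4, z=2): events B1->T, B4->S, B3->T, B9->S, B8->F; covers B1=T, B3=T, B4=S, B8=F, B9=S
together the pool reaches 12 outcomes: B1=T, B3=T, B3=F, B4=S, B4=E, B5=S, B6=F, B7=T, B8=T, B8=F, B9=S, B9=E
size 1 is not enough: best union over all size-1 subsets is 8/12
the canonical winner is {1, 2}: size 2, full 12-outcome coverage, earliest index list among size-2 covers
Answer: 1, 2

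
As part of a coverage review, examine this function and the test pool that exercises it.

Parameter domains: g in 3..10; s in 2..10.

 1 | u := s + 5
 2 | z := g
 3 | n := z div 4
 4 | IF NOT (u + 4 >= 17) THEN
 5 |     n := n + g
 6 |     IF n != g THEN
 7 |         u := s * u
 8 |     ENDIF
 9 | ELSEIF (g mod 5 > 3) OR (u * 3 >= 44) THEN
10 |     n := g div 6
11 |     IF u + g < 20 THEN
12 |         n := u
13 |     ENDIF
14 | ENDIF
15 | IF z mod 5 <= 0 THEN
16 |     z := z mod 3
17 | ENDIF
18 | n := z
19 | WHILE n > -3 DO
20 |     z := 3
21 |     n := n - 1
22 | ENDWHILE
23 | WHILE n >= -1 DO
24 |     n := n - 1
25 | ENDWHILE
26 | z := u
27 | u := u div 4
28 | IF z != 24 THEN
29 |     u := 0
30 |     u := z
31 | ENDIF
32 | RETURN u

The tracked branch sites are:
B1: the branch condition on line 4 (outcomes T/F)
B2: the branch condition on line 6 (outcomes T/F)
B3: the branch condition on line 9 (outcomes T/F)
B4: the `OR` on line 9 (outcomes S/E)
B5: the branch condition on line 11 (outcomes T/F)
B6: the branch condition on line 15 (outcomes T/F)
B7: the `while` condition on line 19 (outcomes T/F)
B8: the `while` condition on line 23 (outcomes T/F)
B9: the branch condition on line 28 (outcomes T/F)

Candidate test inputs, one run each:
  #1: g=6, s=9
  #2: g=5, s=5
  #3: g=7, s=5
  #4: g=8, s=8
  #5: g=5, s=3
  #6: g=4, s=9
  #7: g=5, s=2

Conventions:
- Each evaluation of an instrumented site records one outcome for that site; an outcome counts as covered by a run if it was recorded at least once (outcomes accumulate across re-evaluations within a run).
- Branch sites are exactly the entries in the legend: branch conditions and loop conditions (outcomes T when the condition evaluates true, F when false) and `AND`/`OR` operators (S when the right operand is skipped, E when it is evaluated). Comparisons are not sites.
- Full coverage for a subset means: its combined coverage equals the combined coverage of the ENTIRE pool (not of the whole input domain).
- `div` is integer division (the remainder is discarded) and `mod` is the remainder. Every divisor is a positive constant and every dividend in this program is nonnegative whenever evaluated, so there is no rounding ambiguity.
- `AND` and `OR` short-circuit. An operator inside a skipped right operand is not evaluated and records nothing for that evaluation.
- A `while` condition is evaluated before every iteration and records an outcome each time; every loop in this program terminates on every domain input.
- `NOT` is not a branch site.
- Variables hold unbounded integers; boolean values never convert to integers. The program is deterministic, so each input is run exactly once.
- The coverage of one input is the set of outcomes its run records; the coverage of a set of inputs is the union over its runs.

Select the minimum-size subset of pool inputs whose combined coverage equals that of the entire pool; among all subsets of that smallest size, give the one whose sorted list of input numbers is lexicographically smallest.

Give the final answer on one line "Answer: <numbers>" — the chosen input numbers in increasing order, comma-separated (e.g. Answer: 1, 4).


test 1 (g=6, s=9) fires B1->F, B4->E, B3->F, B6->F, B7->T, B7->T, B7->T, B7->T, B7->T, B7->T, B7->T, B7->T, B7->T, B7->F, ...; hits B1=F, B3=F, B4=E, B6=F, B7=T, B7=F, B8=F, B9=T
test 2 (g=5, s=5) fires B1->T, B2->T, B6->T, B7->T, B7->T, B7->T, B7->T, B7->T, B7->F, B8->F, B9->T; hits B1=T, B2=T, B6=T, B7=T, B7=F, B8=F, B9=T
test 3 (g=7, s=5) fires B1->T, B2->T, B6->F, B7->T, B7->T, B7->T, B7->T, B7->T, B7->T, B7->T, B7->T, B7->T, B7->T, B7->F, ...; hits B1=T, B2=T, B6=F, B7=T, B7=F, B8=F, B9=T
test 4 (g=8, s=8) fires B1->F, B4->E, B3->F, B6->F, B7->T, B7->T, B7->T, B7->T, B7->T, B7->T, B7->T, B7->T, B7->T, B7->T, ...; hits B1=F, B3=F, B4=E, B6=F, B7=T, B7=F, B8=F, B9=T
test 5 (g=5, s=3) fires B1->T, B2->T, B6->T, B7->T, B7->T, B7->T, B7->T, B7->T, B7->F, B8->F, B9->F; hits B1=T, B2=T, B6=T, B7=T, B7=F, B8=F, B9=F
test 6 (g=4, s=9) fires B1->F, B4->S, B3->T, B5->T, B6->F, B7->T, B7->T, B7->T, B7->T, B7->T, B7->T, B7->T, B7->F, B8->F, ...; hits B1=F, B3=T, B4=S, B5=T, B6=F, B7=T, B7=F, B8=F, B9=T
test 7 (g=5, s=2) fires B1->T, B2->T, B6->T, B7->T, B7->T, B7->T, B7->T, B7->T, B7->F, B8->F, B9->T; hits B1=T, B2=T, B6=T, B7=T, B7=F, B8=F, B9=T
the full pool covers 15 outcomes: B1=T, B1=F, B2=T, B3=T, B3=F, B4=S, B4=E, B5=T, B6=T, B6=F, B7=T, B7=F, B8=F, B9=T, B9=F
no size-1 subset reaches all 15 outcomes (best union: 9/15)
no size-2 subset reaches all 15 outcomes (best union: 13/15)
inputs {1, 5, 6} (size 3) cover everything; no size-3 subset with a lexicographically smaller index list covers all 15
Answer: 1, 5, 6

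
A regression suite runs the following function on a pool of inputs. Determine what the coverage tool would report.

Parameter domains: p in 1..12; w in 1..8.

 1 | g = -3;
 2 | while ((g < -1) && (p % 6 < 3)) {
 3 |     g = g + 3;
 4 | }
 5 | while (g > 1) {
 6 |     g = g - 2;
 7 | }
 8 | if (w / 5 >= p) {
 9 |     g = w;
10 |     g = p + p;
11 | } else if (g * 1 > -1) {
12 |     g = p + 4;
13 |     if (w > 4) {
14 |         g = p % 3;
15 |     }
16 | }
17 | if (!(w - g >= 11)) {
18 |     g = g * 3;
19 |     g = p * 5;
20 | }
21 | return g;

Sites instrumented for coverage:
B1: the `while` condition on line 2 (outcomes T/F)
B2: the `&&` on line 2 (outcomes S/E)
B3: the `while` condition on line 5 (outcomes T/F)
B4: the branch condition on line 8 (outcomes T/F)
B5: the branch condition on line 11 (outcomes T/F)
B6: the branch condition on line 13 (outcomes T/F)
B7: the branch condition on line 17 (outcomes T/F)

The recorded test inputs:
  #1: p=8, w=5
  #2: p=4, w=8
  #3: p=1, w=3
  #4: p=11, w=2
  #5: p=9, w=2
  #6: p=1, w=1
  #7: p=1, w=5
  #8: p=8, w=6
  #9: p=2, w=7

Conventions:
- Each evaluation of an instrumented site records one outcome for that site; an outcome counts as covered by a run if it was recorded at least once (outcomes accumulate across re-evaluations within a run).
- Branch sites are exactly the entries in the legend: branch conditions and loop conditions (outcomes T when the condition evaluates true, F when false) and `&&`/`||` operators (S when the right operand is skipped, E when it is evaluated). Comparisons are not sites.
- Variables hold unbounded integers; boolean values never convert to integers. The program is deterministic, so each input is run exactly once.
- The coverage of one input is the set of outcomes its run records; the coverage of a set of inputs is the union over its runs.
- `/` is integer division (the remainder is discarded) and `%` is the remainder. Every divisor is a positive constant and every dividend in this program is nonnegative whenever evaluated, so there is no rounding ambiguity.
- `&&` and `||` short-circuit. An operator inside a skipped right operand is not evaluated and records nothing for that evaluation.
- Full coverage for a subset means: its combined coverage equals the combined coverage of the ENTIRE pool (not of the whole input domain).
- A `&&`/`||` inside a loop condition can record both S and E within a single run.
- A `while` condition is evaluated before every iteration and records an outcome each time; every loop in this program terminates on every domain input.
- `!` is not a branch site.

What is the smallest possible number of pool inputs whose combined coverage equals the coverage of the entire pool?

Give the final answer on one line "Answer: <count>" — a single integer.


input #1 (p=8, w=5): events B2->E, B1->T, B2->S, B1->F, B3->F, B4->F, B5->T, B6->T, B7->T; covers B1=T, B1=F, B2=S, B2=E, B3=F, B4=F, B5=T, B6=T, B7=T
input #2 (p=4, w=8): events B2->E, B1->F, B3->F, B4->F, B5->F, B7->F; covers B1=F, B2=E, B3=F, B4=F, B5=F, B7=F
input #3 (p=1, w=3): events B2->E, B1->T, B2->S, B1->F, B3->F, B4->F, B5->T, B6->F, B7->T; covers B1=T, B1=F, B2=S, B2=E, B3=F, B4=F, B5=T, B6=F, B7=T
input #4 (p=11, w=2): events B2->E, B1->F, B3->F, B4->F, B5->F, B7->T; covers B1=F, B2=E, B3=F, B4=F, B5=F, B7=T
input #5 (p=9, w=2): events B2->E, B1->F, B3->F, B4->F, B5->F, B7->T; covers B1=F, B2=E, B3=F, B4=F, B5=F, B7=T
input #6 (p=1, w=1): events B2->E, B1->T, B2->S, B1->F, B3->F, B4->F, B5->T, B6->F, B7->T; covers B1=T, B1=F, B2=S, B2=E, B3=F, B4=F, B5=T, B6=F, B7=T
input #7 (p=1, w=5): events B2->E, B1->T, B2->S, B1->F, B3->F, B4->T, B7->T; covers B1=T, B1=F, B2=S, B2=E, B3=F, B4=T, B7=T
input #8 (p=8, w=6): events B2->E, B1->T, B2->S, B1->F, B3->F, B4->F, B5->T, B6->T, B7->T; covers B1=T, B1=F, B2=S, B2=E, B3=F, B4=F, B5=T, B6=T, B7=T
input #9 (p=2, w=7): events B2->E, B1->T, B2->S, B1->F, B3->F, B4->F, B5->T, B6->T, B7->T; covers B1=T, B1=F, B2=S, B2=E, B3=F, B4=F, B5=T, B6=T, B7=T
the full pool covers 13 outcomes: B1=T, B1=F, B2=S, B2=E, B3=F, B4=T, B4=F, B5=T, B5=F, B6=T, B6=F, B7=T, B7=F
every size-1 subset falls short of the 13 outcomes (best: 9/13)
every size-2 subset falls short of the 13 outcomes (best: 11/13)
every size-3 subset falls short of the 13 outcomes (best: 12/13)
inputs {1, 2, 3, 7} (size 4) cover everything; no size-4 subset with a lexicographically smaller index list covers all 13
Answer: 4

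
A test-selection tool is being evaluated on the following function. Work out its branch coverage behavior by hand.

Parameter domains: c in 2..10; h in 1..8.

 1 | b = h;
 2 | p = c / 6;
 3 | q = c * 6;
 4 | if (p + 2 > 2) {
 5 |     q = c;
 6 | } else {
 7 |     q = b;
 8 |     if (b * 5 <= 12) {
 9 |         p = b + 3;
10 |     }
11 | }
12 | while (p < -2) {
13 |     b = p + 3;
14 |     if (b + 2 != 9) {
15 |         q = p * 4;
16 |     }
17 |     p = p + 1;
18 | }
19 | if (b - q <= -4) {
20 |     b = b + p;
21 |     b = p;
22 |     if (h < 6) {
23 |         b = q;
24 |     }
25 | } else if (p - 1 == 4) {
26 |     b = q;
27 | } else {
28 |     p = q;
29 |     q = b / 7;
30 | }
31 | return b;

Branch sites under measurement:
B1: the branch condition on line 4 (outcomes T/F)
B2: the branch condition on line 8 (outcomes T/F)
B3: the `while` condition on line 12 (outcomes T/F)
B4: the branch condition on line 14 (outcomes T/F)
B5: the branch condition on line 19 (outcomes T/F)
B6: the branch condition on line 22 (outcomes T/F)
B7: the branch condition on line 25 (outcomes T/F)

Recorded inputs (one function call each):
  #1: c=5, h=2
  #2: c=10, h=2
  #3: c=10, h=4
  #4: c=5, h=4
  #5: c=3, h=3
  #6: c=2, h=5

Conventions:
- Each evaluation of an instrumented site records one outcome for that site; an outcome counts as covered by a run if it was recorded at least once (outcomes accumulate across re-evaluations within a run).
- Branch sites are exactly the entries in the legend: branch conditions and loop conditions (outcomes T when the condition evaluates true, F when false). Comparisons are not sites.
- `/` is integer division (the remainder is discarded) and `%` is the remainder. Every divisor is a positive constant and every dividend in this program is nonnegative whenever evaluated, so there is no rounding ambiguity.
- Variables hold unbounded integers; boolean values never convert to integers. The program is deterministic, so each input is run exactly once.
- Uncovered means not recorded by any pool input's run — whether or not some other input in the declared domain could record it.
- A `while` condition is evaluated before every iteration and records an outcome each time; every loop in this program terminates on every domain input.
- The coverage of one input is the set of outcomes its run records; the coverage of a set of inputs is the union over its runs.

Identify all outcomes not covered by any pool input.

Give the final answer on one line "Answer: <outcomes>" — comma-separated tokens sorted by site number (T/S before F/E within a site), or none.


run #1 (c=5, h=2) records B1=F, B2=T, B3=F, B5=F, B7=T
run #2 (c=10, h=2) records B1=T, B3=F, B5=T, B6=T
run #3 (c=10, h=4) records B1=T, B3=F, B5=T, B6=T
run #4 (c=5, h=4) records B1=F, B2=F, B3=F, B5=F, B7=F
run #5 (c=3, h=3) records B1=F, B2=F, B3=F, B5=F, B7=F
run #6 (c=2, h=5) records B1=F, B2=F, B3=F, B5=F, B7=F
union over the pool: B1=T, B1=F, B2=T, B2=F, B3=F, B5=T, B5=F, B6=T, B7=T, B7=F
uncovered (4 of 14): B3=T, B4=T, B4=F, B6=F
Answer: B3=T, B4=T, B4=F, B6=F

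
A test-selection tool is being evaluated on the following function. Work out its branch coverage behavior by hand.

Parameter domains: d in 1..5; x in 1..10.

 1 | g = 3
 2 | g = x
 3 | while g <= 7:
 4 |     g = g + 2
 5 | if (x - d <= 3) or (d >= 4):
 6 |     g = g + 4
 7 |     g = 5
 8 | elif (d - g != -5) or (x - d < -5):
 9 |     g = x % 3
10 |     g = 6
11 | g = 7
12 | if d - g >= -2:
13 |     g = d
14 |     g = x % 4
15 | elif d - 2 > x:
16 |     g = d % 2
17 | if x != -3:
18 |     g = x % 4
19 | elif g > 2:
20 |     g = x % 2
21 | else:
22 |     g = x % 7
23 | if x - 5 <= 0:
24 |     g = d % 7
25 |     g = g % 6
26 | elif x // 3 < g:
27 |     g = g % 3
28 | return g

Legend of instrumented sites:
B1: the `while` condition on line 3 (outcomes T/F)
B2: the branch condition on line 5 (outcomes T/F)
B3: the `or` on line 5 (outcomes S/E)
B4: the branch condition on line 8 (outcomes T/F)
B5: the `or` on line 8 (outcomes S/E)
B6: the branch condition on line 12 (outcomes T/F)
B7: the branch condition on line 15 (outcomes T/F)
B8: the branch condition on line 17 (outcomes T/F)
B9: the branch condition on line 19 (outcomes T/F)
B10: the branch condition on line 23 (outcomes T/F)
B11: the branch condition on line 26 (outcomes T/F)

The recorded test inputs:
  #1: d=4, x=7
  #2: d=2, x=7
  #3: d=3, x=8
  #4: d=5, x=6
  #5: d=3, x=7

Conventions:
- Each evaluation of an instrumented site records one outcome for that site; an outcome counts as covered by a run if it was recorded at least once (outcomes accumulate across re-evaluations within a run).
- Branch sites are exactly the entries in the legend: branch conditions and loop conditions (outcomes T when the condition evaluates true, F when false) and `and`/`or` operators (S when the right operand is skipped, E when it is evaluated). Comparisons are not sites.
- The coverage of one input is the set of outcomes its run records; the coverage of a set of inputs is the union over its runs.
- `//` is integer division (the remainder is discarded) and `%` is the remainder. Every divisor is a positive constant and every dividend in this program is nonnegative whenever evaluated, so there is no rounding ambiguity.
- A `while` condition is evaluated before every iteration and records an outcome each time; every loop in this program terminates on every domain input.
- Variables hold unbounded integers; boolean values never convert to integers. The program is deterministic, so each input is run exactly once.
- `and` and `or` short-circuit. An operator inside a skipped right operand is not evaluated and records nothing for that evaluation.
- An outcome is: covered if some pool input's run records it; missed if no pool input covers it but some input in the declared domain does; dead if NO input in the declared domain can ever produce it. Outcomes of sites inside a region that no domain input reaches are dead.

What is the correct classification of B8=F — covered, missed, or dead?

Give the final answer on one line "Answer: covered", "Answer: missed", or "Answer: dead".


no pool input records B8=F
checking all 50 inputs in the declared domain: B8=F is never recorded -> dead
Answer: dead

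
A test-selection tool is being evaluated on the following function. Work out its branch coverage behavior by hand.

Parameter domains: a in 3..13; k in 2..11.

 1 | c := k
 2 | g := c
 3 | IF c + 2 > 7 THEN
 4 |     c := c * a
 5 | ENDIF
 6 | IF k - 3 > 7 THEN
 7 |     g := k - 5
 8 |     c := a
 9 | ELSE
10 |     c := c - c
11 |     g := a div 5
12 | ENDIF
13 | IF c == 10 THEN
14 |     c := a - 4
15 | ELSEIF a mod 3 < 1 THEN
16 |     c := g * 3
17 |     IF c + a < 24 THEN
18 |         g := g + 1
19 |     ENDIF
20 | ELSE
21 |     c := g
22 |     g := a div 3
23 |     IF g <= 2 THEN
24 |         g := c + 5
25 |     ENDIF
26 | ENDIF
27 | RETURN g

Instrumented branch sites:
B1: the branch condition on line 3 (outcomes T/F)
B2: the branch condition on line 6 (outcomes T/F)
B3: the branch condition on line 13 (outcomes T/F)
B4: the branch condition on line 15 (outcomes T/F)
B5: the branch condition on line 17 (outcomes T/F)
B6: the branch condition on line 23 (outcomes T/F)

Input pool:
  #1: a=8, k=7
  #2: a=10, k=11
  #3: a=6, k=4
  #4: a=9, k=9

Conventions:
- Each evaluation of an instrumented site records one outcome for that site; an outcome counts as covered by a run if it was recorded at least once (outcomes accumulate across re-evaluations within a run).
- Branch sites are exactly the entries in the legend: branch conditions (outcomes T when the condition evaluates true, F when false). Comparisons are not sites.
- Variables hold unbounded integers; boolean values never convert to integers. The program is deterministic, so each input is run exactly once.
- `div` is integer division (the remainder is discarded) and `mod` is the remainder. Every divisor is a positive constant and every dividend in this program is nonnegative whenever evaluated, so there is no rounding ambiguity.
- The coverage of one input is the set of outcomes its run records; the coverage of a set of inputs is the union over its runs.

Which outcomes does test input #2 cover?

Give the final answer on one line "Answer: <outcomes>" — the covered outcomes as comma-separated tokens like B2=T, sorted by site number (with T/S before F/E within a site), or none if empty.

Running input #2 (a=10, k=11), event by event:
  B1->T, B2->T, B3->T
as a set, this run covers: B1=T, B2=T, B3=T

Answer: B1=T, B2=T, B3=T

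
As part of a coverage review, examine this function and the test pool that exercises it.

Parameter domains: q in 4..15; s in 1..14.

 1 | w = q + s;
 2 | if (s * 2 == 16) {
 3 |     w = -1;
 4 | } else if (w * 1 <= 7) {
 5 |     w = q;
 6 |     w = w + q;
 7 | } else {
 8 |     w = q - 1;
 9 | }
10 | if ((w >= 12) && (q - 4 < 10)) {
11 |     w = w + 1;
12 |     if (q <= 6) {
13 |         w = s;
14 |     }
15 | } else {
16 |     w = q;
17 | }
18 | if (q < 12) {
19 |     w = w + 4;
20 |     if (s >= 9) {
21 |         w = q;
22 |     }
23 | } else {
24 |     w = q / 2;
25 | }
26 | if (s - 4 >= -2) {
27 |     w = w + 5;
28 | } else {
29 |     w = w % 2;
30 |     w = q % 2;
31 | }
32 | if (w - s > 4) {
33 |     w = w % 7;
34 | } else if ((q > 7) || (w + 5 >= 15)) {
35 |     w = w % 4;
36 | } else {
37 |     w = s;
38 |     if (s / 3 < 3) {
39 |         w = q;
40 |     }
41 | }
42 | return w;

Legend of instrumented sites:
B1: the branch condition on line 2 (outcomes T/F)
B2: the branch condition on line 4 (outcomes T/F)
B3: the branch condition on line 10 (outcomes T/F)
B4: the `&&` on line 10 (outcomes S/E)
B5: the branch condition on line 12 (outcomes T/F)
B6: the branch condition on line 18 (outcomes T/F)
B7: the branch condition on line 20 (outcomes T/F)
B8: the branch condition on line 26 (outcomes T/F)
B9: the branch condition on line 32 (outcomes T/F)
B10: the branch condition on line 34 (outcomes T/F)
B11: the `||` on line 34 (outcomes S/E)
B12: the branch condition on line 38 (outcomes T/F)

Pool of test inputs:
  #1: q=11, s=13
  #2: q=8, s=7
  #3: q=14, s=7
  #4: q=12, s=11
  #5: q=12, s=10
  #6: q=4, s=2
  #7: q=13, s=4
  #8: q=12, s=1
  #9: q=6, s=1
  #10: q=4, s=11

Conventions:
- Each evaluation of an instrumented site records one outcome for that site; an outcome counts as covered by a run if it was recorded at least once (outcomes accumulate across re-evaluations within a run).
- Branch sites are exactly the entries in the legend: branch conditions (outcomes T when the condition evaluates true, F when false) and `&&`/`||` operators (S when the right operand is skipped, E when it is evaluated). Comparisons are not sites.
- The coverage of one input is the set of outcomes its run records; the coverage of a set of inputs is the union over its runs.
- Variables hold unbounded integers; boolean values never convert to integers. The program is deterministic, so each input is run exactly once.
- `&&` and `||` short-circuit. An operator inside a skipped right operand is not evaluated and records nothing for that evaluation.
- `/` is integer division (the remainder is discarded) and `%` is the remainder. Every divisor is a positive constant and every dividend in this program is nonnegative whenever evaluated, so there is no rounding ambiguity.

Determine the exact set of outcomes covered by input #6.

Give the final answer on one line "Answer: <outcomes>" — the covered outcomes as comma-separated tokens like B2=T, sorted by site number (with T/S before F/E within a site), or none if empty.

Tracing the run of input #6 (q=4, s=2):
  B1->F, B2->T, B4->S, B3->F, B6->T, B7->F, B8->T, B9->T
deduplicating events, the covered set is: B1=F, B2=T, B3=F, B4=S, B6=T, B7=F, B8=T, B9=T

Answer: B1=F, B2=T, B3=F, B4=S, B6=T, B7=F, B8=T, B9=T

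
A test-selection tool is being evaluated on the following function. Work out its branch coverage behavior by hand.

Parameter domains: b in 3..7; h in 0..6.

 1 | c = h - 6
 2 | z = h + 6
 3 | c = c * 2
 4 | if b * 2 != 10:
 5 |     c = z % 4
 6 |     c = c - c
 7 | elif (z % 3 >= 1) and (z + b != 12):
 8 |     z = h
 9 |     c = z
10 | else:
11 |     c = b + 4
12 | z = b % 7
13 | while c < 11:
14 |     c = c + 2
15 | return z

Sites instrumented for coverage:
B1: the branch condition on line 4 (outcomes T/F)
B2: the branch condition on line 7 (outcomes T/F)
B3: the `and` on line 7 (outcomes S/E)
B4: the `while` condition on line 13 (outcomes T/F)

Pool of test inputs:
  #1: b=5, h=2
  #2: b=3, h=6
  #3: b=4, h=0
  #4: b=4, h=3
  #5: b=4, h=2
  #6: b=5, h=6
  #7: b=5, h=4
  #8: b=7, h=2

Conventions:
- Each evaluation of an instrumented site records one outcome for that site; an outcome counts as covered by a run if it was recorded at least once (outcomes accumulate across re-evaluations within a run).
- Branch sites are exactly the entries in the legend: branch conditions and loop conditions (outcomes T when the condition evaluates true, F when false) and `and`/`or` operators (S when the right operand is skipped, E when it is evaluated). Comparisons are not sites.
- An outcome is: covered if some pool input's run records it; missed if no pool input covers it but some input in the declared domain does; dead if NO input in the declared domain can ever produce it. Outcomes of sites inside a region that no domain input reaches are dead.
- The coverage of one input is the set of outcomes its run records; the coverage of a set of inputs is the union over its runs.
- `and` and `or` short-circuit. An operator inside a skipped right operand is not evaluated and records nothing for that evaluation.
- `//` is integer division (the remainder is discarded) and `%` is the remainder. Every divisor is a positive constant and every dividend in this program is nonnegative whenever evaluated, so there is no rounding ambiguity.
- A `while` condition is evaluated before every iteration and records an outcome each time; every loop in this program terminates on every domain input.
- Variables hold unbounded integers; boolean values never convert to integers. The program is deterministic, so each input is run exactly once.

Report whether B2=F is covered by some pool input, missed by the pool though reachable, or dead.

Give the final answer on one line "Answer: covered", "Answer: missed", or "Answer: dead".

B2=F is recorded by pool input(s) 6 -> covered

Answer: covered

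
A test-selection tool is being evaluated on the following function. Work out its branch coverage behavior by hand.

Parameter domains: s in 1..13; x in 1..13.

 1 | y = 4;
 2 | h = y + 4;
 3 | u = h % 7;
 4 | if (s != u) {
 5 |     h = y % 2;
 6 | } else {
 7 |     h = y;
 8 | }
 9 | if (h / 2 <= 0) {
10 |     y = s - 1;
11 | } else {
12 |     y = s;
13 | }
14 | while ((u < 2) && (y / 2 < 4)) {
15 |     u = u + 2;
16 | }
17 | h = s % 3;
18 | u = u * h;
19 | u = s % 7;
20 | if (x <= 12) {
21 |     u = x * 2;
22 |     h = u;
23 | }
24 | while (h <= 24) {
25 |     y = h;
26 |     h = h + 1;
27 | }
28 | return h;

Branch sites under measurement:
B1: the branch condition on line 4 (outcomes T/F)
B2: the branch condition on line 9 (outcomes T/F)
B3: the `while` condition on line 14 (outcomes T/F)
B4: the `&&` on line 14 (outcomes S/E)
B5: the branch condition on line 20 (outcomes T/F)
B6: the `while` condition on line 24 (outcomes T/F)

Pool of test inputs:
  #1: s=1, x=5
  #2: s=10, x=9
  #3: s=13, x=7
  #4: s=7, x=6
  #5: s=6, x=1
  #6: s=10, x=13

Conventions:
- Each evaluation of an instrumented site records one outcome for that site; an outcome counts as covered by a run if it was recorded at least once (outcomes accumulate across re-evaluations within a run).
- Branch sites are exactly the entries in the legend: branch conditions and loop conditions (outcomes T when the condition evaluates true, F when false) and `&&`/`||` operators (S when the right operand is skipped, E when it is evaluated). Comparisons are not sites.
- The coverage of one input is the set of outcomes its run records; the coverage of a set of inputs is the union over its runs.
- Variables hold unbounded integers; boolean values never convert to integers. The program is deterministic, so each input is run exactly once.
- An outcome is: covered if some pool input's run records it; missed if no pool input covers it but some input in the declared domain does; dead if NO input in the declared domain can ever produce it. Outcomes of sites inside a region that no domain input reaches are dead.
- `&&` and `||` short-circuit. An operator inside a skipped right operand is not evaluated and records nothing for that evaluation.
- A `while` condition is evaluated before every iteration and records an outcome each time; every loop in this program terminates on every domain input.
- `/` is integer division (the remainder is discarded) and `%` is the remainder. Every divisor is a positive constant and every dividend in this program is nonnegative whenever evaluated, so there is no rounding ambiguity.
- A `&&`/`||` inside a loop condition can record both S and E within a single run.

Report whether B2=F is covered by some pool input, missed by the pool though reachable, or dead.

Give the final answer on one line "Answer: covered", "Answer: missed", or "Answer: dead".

B2=F is recorded by pool input(s) 1 -> covered

Answer: covered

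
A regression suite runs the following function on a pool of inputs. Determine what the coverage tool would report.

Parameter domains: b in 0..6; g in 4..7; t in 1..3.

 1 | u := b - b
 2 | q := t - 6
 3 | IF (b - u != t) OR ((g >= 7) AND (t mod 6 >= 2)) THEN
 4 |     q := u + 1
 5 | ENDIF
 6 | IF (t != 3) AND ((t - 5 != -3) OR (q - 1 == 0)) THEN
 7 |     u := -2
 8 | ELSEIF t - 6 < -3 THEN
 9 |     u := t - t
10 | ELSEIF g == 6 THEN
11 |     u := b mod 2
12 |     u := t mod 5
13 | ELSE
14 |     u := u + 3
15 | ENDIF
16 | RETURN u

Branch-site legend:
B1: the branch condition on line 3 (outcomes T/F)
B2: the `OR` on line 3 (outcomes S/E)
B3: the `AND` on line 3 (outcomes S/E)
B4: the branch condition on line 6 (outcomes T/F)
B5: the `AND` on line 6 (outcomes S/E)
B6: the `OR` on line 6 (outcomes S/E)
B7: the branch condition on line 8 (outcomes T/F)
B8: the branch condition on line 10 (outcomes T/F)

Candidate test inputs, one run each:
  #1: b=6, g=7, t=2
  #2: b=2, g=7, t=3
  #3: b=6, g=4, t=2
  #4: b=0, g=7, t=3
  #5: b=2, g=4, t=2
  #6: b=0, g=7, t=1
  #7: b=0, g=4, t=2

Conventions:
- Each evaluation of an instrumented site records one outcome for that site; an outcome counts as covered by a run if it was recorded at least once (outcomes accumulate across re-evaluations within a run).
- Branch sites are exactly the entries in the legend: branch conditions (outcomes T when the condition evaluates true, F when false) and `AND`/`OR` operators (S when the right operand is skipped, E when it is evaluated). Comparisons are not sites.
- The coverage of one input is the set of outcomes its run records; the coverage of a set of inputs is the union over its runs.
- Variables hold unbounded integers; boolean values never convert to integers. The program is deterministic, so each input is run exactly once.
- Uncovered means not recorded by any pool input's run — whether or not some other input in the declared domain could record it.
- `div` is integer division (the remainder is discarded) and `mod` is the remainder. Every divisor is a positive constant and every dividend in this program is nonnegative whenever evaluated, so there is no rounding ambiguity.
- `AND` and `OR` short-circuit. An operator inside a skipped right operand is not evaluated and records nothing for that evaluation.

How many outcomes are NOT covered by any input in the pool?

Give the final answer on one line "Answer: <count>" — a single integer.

#1 (b=6, g=7, t=2) -> B2->S, B1->T, B5->E, B6->E, B4->T; covered: B1=T, B2=S, B4=T, B5=E, B6=E
#2 (b=2, g=7, t=3) -> B2->S, B1->T, B5->S, B4->F, B7->F, B8->F; covered: B1=T, B2=S, B4=F, B5=S, B7=F, B8=F
#3 (b=6, g=4, t=2) -> B2->S, B1->T, B5->E, B6->E, B4->T; covered: B1=T, B2=S, B4=T, B5=E, B6=E
#4 (b=0, g=7, t=3) -> B2->S, B1->T, B5->S, B4->F, B7->F, B8->F; covered: B1=T, B2=S, B4=F, B5=S, B7=F, B8=F
#5 (b=2, g=4, t=2) -> B2->E, B3->S, B1->F, B5->E, B6->E, B4->F, B7->T; covered: B1=F, B2=E, B3=S, B4=F, B5=E, B6=E, B7=T
#6 (b=0, g=7, t=1) -> B2->S, B1->T, B5->E, B6->S, B4->T; covered: B1=T, B2=S, B4=T, B5=E, B6=S
#7 (b=0, g=4, t=2) -> B2->S, B1->T, B5->E, B6->E, B4->T; covered: B1=T, B2=S, B4=T, B5=E, B6=E
union over the pool: B1=T, B1=F, B2=S, B2=E, B3=S, B4=T, B4=F, B5=S, B5=E, B6=S, B6=E, B7=T, B7=F, B8=F
uncovered (2 of 16): B3=E, B8=T

Answer: 2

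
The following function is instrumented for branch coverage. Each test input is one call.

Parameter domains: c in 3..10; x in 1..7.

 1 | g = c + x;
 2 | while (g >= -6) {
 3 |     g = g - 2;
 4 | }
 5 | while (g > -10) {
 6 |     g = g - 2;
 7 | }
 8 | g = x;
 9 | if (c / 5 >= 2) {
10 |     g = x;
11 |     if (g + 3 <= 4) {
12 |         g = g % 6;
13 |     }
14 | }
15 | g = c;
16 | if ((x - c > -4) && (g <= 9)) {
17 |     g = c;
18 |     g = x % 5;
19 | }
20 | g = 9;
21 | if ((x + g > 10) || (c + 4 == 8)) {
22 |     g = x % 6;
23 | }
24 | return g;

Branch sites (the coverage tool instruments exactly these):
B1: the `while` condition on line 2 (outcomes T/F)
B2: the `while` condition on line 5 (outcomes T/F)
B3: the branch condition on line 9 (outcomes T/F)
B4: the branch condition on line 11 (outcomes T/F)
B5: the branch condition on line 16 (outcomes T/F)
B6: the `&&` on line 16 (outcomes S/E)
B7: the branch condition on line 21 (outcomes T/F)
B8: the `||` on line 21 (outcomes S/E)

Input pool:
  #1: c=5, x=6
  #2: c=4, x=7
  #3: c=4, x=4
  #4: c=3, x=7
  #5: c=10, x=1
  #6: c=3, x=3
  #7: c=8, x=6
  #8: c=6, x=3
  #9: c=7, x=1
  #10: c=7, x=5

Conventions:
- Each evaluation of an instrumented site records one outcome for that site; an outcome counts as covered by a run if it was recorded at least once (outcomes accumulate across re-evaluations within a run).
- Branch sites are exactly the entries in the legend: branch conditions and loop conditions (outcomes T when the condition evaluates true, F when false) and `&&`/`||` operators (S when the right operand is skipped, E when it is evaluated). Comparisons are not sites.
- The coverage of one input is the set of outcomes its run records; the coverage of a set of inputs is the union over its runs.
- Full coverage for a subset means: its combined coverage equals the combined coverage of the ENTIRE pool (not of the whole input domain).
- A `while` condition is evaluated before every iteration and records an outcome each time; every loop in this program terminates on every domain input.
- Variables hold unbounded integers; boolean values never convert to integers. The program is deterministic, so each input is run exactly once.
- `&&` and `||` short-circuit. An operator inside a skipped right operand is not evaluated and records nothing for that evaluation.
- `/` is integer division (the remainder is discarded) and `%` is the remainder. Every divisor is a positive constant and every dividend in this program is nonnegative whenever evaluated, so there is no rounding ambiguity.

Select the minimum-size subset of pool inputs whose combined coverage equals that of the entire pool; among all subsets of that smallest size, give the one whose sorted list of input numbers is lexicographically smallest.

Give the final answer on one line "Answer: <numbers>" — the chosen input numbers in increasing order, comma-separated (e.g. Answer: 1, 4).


test 1 (c=5, x=6) fires B1->T, B1->T, B1->T, B1->T, B1->T, B1->T, B1->T, B1->T, B1->T, B1->F, B2->T, B2->T, B2->F, B3->F, ...; hits B1=T, B1=F, B2=T, B2=F, B3=F, B5=T, B6=E, B7=T, B8=S
test 2 (c=4, x=7) fires B1->T, B1->T, B1->T, B1->T, B1->T, B1->T, B1->T, B1->T, B1->T, B1->F, B2->T, B2->T, B2->F, B3->F, ...; hits B1=T, B1=F, B2=T, B2=F, B3=F, B5=T, B6=E, B7=T, B8=S
test 3 (c=4, x=4) fires B1->T, B1->T, B1->T, B1->T, B1->T, B1->T, B1->T, B1->T, B1->F, B2->T, B2->F, B3->F, B6->E, B5->T, ...; hits B1=T, B1=F, B2=T, B2=F, B3=F, B5=T, B6=E, B7=T, B8=S
test 4 (c=3, x=7) fires B1->T, B1->T, B1->T, B1->T, B1->T, B1->T, B1->T, B1->T, B1->T, B1->F, B2->T, B2->F, B3->F, B6->E, ...; hits B1=T, B1=F, B2=T, B2=F, B3=F, B5=T, B6=E, B7=T, B8=S
test 5 (c=10, x=1) fires B1->T, B1->T, B1->T, B1->T, B1->T, B1->T, B1->T, B1->T, B1->T, B1->F, B2->T, B2->T, B2->F, B3->T, ...; hits B1=T, B1=F, B2=T, B2=F, B3=T, B4=T, B5=F, B6=S, B7=F, B8=E
test 6 (c=3, x=3) fires B1->T, B1->T, B1->T, B1->T, B1->T, B1->T, B1->T, B1->F, B2->T, B2->F, B3->F, B6->E, B5->T, B8->S, ...; hits B1=T, B1=F, B2=T, B2=F, B3=F, B5=T, B6=E, B7=T, B8=S
test 7 (c=8, x=6) fires B1->T, B1->T, B1->T, B1->T, B1->T, B1->T, B1->T, B1->T, B1->T, B1->T, B1->T, B1->F, B2->T, B2->F, ...; hits B1=T, B1=F, B2=T, B2=F, B3=F, B5=T, B6=E, B7=T, B8=S
test 8 (c=6, x=3) fires B1->T, B1->T, B1->T, B1->T, B1->T, B1->T, B1->T, B1->T, B1->F, B2->T, B2->T, B2->F, B3->F, B6->E, ...; hits B1=T, B1=F, B2=T, B2=F, B3=F, B5=T, B6=E, B7=T, B8=S
test 9 (c=7, x=1) fires B1->T, B1->T, B1->T, B1->T, B1->T, B1->T, B1->T, B1->T, B1->F, B2->T, B2->F, B3->F, B6->S, B5->F, ...; hits B1=T, B1=F, B2=T, B2=F, B3=F, B5=F, B6=S, B7=F, B8=E
test 10 (c=7, x=5) fires B1->T, B1->T, B1->T, B1->T, B1->T, B1->T, B1->T, B1->T, B1->T, B1->T, B1->F, B2->T, B2->F, B3->F, ...; hits B1=T, B1=F, B2=T, B2=F, B3=F, B5=T, B6=E, B7=T, B8=S
union over all inputs: B1=T, B1=F, B2=T, B2=F, B3=T, B3=F, B4=T, B5=T, B5=F, B6=S, B6=E, B7=T, B7=F, B8=S, B8=E (15 outcomes)
every size-1 subset falls short of the 15 outcomes (best: 10/15)
inputs {1, 5} (size 2) cover everything; no size-2 subset with a lexicographically smaller index list covers all 15
Answer: 1, 5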